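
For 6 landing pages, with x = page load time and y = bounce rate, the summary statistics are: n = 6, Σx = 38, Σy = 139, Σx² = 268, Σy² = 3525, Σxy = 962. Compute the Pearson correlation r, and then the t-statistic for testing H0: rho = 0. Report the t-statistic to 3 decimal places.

Numerator: nΣxy − (Σx)(Σy) = 6·962 − (38)(139) = 490
Denominator: √[(nΣx²−(Σx)²)(nΣy²−(Σy)²)]
  nΣx²−(Σx)² = 6·268 − 1444 = 164;  nΣy²−(Σy)² = 6·3525 − 19321 = 1829
  √(164·1829) = √299956 = 547.6824
r = 490 / 547.6824 = 0.8947
t = r·√(n−2)/√(1−r²) = 0.8947·√4 / √(1−0.800488) = 1.789400 / 0.446668 = 4.006

4.006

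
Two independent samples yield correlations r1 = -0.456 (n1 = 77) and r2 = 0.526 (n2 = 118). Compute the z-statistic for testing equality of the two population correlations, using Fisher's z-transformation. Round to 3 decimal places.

z1 = atanh(-0.456) = -0.492249,  z2 = atanh(0.526) = 0.584599
SE = √(1/(n1−3) + 1/(n2−3)) = √(1/74 + 1/115) = √(0.0135135 + 0.0086957) = √0.0222092 = 0.149028
z = (z1 − z2)/SE = (-0.492249 − 0.584599) / 0.149028 = -1.076848 / 0.149028 = -7.226

-7.226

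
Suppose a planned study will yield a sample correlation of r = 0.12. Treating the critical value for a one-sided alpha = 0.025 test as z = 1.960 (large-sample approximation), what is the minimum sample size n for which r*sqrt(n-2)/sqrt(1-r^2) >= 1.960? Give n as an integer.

265

Need r·√(n−2)/√(1−r²) ≥ 1.960
√(n−2) ≥ 1.960·√(1−0.0144) / 0.12 = 1.960·0.992774 / 0.12 = 16.2153
n−2 ≥ 262.9360  ⇒  n ≥ 264.9360
Smallest integer n = 265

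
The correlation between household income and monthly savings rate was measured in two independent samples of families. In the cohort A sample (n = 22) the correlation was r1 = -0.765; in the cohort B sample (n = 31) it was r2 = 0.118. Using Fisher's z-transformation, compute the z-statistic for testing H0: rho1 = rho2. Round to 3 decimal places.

Fisher z-transforms: z1 = atanh(-0.765) = -1.008160, z2 = atanh(0.118) = 0.118552; difference d = -1.126712
Var(d) = 1/19 + 1/28 = 0.0526316 + 0.0357143 = 0.0883459
z = d/√Var(d) = -1.126712 / √0.0883459 = -1.126712 / 0.297230 = -3.791

-3.791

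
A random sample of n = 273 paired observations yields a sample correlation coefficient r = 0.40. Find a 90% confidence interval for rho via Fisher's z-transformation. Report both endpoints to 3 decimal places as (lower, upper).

z_r = atanh(0.40) = 0.423649;  SE = 1/√(n−3) = 1/√270 = 0.060858
z-limits: 0.423649 ± 1.645·0.060858 = 0.423649 ± 0.100111 = [0.323538, 0.523760]
ρ-limits: (tanh 0.323538, tanh 0.523760) = (0.313, 0.481)

(0.313, 0.481)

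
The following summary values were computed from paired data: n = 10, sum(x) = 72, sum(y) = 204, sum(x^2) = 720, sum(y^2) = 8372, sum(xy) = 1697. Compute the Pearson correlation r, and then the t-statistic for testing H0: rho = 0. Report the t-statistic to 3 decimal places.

0.723

Numerator: nΣxy − (Σx)(Σy) = 10·1697 − (72)(204) = 2282
Denominator: √[(nΣx²−(Σx)²)(nΣy²−(Σy)²)]
  nΣx²−(Σx)² = 10·720 − 5184 = 2016;  nΣy²−(Σy)² = 10·8372 − 41616 = 42104
  √(2016·42104) = √84881664 = 9213.1246
r = 2282 / 9213.1246 = 0.2477
t = r·√(n−2)/√(1−r²) = 0.2477·√8 / √(1−0.061355) = 0.700601 / 0.968837 = 0.723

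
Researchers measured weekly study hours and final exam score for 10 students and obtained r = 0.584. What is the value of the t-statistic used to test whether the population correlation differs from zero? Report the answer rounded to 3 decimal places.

t = r·√(n−2) / √(1−r²) with r = 0.584, n = 10
  = 0.584·√8 / √(1 − 0.341056)
  = 0.584·2.828427 / 0.811754
  = 1.651801 / 0.811754 = 2.035

2.035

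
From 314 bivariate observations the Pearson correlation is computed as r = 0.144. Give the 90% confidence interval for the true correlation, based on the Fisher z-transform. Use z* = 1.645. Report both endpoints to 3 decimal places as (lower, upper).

(0.052, 0.234)

Fisher z: z_r = atanh(r) = ½·ln((1+0.144)/(1−0.144)) = 0.145008
SE(z) = 1/√(n−3) = 1/√311 = 0.056705
90% ⇒ z* = 1.645; margin = 1.645·0.056705 = 0.093280
CI on z-scale: (0.051728, 0.238288)
Back-transform: tanh(0.051728) = 0.051682, tanh(0.238288) = 0.233878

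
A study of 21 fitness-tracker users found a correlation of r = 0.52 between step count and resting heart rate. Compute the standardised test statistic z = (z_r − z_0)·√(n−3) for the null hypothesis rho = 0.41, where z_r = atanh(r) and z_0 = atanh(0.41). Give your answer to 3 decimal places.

z_r = atanh(0.52) = 0.576340,  z_0 = atanh(0.41) = 0.435611
SE = 1/√(n−3) = 1/√18 = 0.235702
z = (z_r − z_0)/SE = (0.576340 − 0.435611) / 0.235702 = 0.140729 / 0.235702 = 0.597

0.597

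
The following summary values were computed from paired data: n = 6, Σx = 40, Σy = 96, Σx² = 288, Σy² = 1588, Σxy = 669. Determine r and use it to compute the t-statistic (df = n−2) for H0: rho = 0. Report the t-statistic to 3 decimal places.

3.541

Numerator: nΣxy − (Σx)(Σy) = 6·669 − (40)(96) = 174
Denominator: √[(nΣx²−(Σx)²)(nΣy²−(Σy)²)]
  nΣx²−(Σx)² = 6·288 − 1600 = 128;  nΣy²−(Σy)² = 6·1588 − 9216 = 312
  √(128·312) = √39936 = 199.8399
r = 174 / 199.8399 = 0.8707
t = r·√(n−2)/√(1−r²) = 0.8707·√4 / √(1−0.758118) = 1.741400 / 0.491815 = 3.541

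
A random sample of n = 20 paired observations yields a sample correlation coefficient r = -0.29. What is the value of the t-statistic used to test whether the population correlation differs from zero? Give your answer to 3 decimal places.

1 − r² = 1 − 0.0841 = 0.9159;  √(1−r²) = 0.957027
√(n−2) = √18 = 4.242641
t = r·√(n−2)/√(1−r²) = -0.29 · 4.242641 / 0.957027 = -1.286

-1.286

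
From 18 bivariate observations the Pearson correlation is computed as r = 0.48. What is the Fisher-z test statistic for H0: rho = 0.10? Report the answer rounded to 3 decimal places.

1.637

z_r = atanh(0.48) = 0.522984,  z_0 = atanh(0.10) = 0.100335
SE = 1/√(n−3) = 1/√15 = 0.258199
z = (z_r − z_0)/SE = (0.522984 − 0.100335) / 0.258199 = 0.422649 / 0.258199 = 1.637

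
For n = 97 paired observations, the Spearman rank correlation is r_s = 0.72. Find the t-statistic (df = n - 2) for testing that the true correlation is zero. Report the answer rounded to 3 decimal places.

10.112

t = r_s·√(n−2) / √(1−r_s²) with r_s = 0.72, n = 97
  = 0.72·√95 / √(1 − 0.5184)
  = 0.72·9.746794 / 0.693974
  = 7.017692 / 0.693974 = 10.112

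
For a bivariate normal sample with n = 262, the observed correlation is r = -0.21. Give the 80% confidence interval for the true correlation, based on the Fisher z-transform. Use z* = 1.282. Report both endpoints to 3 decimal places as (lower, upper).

(-0.285, -0.133)

z_r = atanh(-0.21) = -0.213171;  SE = 1/√(n−3) = 1/√259 = 0.062137
z-limits: -0.213171 ± 1.282·0.062137 = -0.213171 ± 0.079660 = [-0.292831, -0.133511]
ρ-limits: (tanh -0.292831, tanh -0.133511) = (-0.285, -0.133)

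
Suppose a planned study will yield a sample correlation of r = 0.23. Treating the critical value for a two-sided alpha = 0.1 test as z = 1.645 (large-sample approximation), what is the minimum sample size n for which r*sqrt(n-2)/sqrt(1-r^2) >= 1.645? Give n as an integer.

r√(n−2)/√(1−r²) ≥ 1.645  ⇔  n−2 ≥ (1.645)²·(1−r²)/r²
(1−r²)/r² = (1−0.0529)/0.0529 = 17.9036
n ≥ 2 + 2.706025·17.9036 = 2 + 48.4476 = 50.4476
⌈50.4476⌉ = 51

51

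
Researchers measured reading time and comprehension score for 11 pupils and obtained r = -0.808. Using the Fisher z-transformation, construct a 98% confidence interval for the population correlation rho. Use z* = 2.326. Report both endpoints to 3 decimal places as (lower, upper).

z_r = atanh(-0.808) = -1.121241;  SE = 1/√(n−3) = 1/√8 = 0.353553
z-limits: -1.121241 ± 2.326·0.353553 = -1.121241 ± 0.822364 = [-1.943605, -0.298877]
ρ-limits: (tanh -1.943605, tanh -0.298877) = (-0.960, -0.290)

(-0.960, -0.290)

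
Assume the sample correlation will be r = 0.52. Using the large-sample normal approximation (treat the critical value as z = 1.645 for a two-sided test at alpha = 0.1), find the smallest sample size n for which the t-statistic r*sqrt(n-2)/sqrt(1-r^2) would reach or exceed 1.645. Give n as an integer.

r√(n−2)/√(1−r²) ≥ 1.645  ⇔  n−2 ≥ (1.645)²·(1−r²)/r²
(1−r²)/r² = (1−0.2704)/0.2704 = 2.6982
n ≥ 2 + 2.706025·2.6982 = 2 + 7.3014 = 9.3014
⌈9.3014⌉ = 10

10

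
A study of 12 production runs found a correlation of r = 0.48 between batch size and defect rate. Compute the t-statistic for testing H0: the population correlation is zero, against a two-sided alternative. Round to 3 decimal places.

1.730

1 − r² = 1 − 0.2304 = 0.7696;  √(1−r²) = 0.877268
√(n−2) = √10 = 3.162278
t = r·√(n−2)/√(1−r²) = 0.48 · 3.162278 / 0.877268 = 1.730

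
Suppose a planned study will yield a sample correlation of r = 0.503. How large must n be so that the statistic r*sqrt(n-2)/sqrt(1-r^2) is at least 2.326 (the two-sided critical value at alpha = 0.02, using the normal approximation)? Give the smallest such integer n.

18

r√(n−2)/√(1−r²) ≥ 2.326  ⇔  n−2 ≥ (2.326)²·(1−r²)/r²
(1−r²)/r² = (1−0.253009)/0.253009 = 2.9524
n ≥ 2 + 5.410276·2.9524 = 2 + 15.9733 = 17.9733
⌈17.9733⌉ = 18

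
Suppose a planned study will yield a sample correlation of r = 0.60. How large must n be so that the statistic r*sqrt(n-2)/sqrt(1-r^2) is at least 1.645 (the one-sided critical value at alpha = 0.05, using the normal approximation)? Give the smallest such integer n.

r√(n−2)/√(1−r²) ≥ 1.645  ⇔  n−2 ≥ (1.645)²·(1−r²)/r²
(1−r²)/r² = (1−0.3600)/0.3600 = 1.7778
n ≥ 2 + 2.706025·1.7778 = 2 + 4.8108 = 6.8108
⌈6.8108⌉ = 7

7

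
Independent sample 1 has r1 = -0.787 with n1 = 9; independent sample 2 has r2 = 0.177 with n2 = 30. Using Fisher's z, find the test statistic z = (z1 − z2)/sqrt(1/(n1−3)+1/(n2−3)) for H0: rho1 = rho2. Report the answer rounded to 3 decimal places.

Fisher z-transforms: z1 = atanh(-0.787) = -1.063501, z2 = atanh(0.177) = 0.178884; difference d = -1.242385
Var(d) = 1/6 + 1/27 = 0.1666667 + 0.0370370 = 0.2037037
z = d/√Var(d) = -1.242385 / √0.2037037 = -1.242385 / 0.451335 = -2.753

-2.753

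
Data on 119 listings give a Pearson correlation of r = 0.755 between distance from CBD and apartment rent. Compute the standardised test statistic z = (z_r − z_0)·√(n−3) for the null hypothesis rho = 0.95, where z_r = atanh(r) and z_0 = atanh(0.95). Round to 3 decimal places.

-9.126

Fisher z: atanh(0.755) = 0.984483, atanh(0.95) = 1.831781
z = (z_r − z_0)·√(n−3) = (0.984483 − 1.831781)·√116 = -0.847298 · 10.770330 = -9.126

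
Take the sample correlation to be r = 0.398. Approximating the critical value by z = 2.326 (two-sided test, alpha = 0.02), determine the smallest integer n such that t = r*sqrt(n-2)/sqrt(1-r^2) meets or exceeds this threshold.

r√(n−2)/√(1−r²) ≥ 2.326  ⇔  n−2 ≥ (2.326)²·(1−r²)/r²
(1−r²)/r² = (1−0.158404)/0.158404 = 5.3130
n ≥ 2 + 5.410276·5.3130 = 2 + 28.7448 = 30.7448
⌈30.7448⌉ = 31

31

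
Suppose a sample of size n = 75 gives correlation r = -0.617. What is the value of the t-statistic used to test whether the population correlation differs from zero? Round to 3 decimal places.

-6.699

1 − r² = 1 − 0.380689 = 0.619311;  √(1−r²) = 0.786963
√(n−2) = √73 = 8.544004
t = r·√(n−2)/√(1−r²) = -0.617 · 8.544004 / 0.786963 = -6.699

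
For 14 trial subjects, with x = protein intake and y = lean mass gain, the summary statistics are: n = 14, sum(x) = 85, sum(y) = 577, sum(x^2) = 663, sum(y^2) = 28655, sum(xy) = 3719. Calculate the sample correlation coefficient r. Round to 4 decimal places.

Numerator: nΣxy − (Σx)(Σy) = 14·3719 − (85)(577) = 3021
Denominator: √[(nΣx²−(Σx)²)(nΣy²−(Σy)²)]
  nΣx²−(Σx)² = 14·663 − 7225 = 2057;  nΣy²−(Σy)² = 14·28655 − 332929 = 68241
  √(2057·68241) = √140371737 = 11847.8579
r = 3021 / 11847.8579 = 0.2550

0.2550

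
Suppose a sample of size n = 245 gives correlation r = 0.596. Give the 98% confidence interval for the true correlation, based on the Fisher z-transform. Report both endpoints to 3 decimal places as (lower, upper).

z_r = atanh(0.596) = 0.686920;  SE = 1/√(n−3) = 1/√242 = 0.064282
z-limits: 0.686920 ± 2.326·0.064282 = 0.686920 ± 0.149520 = [0.537400, 0.836440]
ρ-limits: (tanh 0.537400, tanh 0.836440) = (0.491, 0.684)

(0.491, 0.684)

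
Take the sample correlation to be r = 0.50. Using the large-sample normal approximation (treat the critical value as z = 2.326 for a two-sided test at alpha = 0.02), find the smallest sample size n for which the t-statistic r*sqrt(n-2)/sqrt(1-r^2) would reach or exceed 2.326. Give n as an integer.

19

Need r·√(n−2)/√(1−r²) ≥ 2.326
√(n−2) ≥ 2.326·√(1−0.2500) / 0.50 = 2.326·0.866025 / 0.50 = 4.0287
n−2 ≥ 16.2304  ⇒  n ≥ 18.2304
Smallest integer n = 19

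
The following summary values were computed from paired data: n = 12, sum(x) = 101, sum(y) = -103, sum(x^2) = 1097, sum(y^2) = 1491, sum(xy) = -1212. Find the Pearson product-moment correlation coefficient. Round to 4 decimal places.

-0.8914

Numerator: nΣxy − (Σx)(Σy) = 12·(-1212) − (101)(-103) = -4141
Denominator: √[(nΣx²−(Σx)²)(nΣy²−(Σy)²)]
  nΣx²−(Σx)² = 12·1097 − 10201 = 2963;  nΣy²−(Σy)² = 12·1491 − 10609 = 7283
  √(2963·7283) = √21579529 = 4645.3772
r = -4141 / 4645.3772 = -0.8914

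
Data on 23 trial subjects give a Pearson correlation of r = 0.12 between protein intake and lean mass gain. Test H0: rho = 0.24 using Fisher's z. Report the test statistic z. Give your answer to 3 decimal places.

Fisher z: atanh(0.12) = 0.120581, atanh(0.24) = 0.244774
z = (z_r − z_0)·√(n−3) = (0.120581 − 0.244774)·√20 = -0.124193 · 4.472136 = -0.555

-0.555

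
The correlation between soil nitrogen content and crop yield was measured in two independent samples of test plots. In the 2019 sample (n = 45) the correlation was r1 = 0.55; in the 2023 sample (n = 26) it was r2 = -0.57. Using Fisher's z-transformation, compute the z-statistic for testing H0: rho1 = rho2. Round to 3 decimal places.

4.880

Fisher z-transforms: z1 = atanh(0.55) = 0.618381, z2 = atanh(-0.57) = -0.647523; difference d = 1.265904
Var(d) = 1/42 + 1/23 = 0.0238095 + 0.0434783 = 0.0672878
z = d/√Var(d) = 1.265904 / √0.0672878 = 1.265904 / 0.259399 = 4.880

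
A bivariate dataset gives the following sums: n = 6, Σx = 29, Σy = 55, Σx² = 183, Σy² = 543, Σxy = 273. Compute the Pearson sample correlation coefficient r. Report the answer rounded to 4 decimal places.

S_xy = nΣxy − ΣxΣy = 6·273 − 29·55 = 1638 − 1595 = 43
S_xx = nΣx² − (Σx)² = 6·183 − 29² = 1098 − 841 = 257
S_yy = nΣy² − (Σy)² = 6·543 − 55² = 3258 − 3025 = 233
r = S_xy / √(S_xx·S_yy) = 43 / √(257·233) = 43 / √59881 = 43 / 244.7059 = 0.1757

0.1757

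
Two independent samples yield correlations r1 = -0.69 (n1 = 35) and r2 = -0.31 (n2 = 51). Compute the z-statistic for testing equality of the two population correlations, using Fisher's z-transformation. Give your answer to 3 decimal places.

z1 = atanh(-0.69) = -0.847956,  z2 = atanh(-0.31) = -0.320545
SE = √(1/(n1−3) + 1/(n2−3)) = √(1/32 + 1/48) = √(0.0312500 + 0.0208333) = √0.0520833 = 0.228218
z = (z1 − z2)/SE = (-0.847956 − (-0.320545)) / 0.228218 = -0.527411 / 0.228218 = -2.311

-2.311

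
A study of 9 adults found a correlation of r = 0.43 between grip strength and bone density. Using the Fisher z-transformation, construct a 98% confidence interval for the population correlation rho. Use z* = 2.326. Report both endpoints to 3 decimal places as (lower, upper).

z_r = atanh(0.43) = 0.459897;  SE = 1/√(n−3) = 1/√6 = 0.408248
z-limits: 0.459897 ± 2.326·0.408248 = 0.459897 ± 0.949585 = [-0.489688, 1.409482]
ρ-limits: (tanh -0.489688, tanh 1.409482) = (-0.454, 0.887)

(-0.454, 0.887)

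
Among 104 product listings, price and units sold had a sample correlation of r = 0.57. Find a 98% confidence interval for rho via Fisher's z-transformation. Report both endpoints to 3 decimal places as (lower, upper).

(0.394, 0.706)

z_r = atanh(0.57) = 0.647523;  SE = 1/√(n−3) = 1/√101 = 0.099504
z-limits: 0.647523 ± 2.326·0.099504 = 0.647523 ± 0.231446 = [0.416077, 0.878969]
ρ-limits: (tanh 0.416077, tanh 0.878969) = (0.394, 0.706)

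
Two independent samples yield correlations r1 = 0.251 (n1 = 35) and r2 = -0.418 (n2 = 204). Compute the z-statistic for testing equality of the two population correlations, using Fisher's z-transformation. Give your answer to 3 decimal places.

3.687

z1 = atanh(0.251) = 0.256480,  z2 = atanh(-0.418) = -0.445266
SE = √(1/(n1−3) + 1/(n2−3)) = √(1/32 + 1/201) = √(0.0312500 + 0.0049751) = √0.0362251 = 0.190329
z = (z1 − z2)/SE = (0.256480 − (-0.445266)) / 0.190329 = 0.701746 / 0.190329 = 3.687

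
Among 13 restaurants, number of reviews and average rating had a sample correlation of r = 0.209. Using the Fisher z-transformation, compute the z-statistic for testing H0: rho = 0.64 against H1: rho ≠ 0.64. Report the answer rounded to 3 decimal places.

-1.727

z_r = atanh(0.209) = 0.212125,  z_0 = atanh(0.64) = 0.758174
SE = 1/√(n−3) = 1/√10 = 0.316228
z = (z_r − z_0)/SE = (0.212125 − 0.758174) / 0.316228 = -0.546049 / 0.316228 = -1.727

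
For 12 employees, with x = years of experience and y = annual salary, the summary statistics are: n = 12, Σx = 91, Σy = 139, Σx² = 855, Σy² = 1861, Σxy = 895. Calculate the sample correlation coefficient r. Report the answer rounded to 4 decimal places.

Numerator: nΣxy − (Σx)(Σy) = 12·895 − (91)(139) = -1909
Denominator: √[(nΣx²−(Σx)²)(nΣy²−(Σy)²)]
  nΣx²−(Σx)² = 12·855 − 8281 = 1979;  nΣy²−(Σy)² = 12·1861 − 19321 = 3011
  √(1979·3011) = √5958769 = 2441.0590
r = -1909 / 2441.0590 = -0.7820

-0.7820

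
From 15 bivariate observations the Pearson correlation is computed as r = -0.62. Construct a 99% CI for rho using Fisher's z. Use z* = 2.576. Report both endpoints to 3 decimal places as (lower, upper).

(-0.899, 0.019)

Fisher z: z_r = atanh(r) = ½·ln((1+(-0.62))/(1−(-0.62))) = -0.725005
SE(z) = 1/√(n−3) = 1/√12 = 0.288675
99% ⇒ z* = 2.576; margin = 2.576·0.288675 = 0.743627
CI on z-scale: (-1.468632, 0.018622)
Back-transform: tanh(-1.468632) = -0.899316, tanh(0.018622) = 0.018620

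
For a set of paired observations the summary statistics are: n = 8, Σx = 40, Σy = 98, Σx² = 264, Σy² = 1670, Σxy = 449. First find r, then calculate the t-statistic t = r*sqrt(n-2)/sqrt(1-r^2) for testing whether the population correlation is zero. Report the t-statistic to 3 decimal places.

S_xy = nΣxy − ΣxΣy = 8·449 − 40·98 = 3592 − 3920 = -328
S_xx = nΣx² − (Σx)² = 8·264 − 40² = 2112 − 1600 = 512
S_yy = nΣy² − (Σy)² = 8·1670 − 98² = 13360 − 9604 = 3756
r = S_xy / √(S_xx·S_yy) = -328 / √(512·3756) = -328 / √1923072 = -328 / 1386.7487 = -0.2365
t = r·√(n−2)/√(1−r²) = -0.2365·√6 / √(1−0.055932) = -0.579304 / 0.971632 = -0.596

-0.596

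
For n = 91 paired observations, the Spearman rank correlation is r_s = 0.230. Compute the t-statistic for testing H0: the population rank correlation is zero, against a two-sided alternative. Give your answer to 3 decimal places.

t = r_s·√(n−2) / √(1−r_s²) with r_s = 0.230, n = 91
  = 0.230·√89 / √(1 − 0.052900)
  = 0.230·9.433981 / 0.973191
  = 2.169816 / 0.973191 = 2.230

2.230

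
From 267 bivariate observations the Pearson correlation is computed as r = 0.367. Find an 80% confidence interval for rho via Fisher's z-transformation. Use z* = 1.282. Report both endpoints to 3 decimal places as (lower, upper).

Fisher z: z_r = atanh(r) = ½·ln((1+0.367)/(1−0.367)) = 0.384952
SE(z) = 1/√(n−3) = 1/√264 = 0.061546
80% ⇒ z* = 1.282; margin = 1.282·0.061546 = 0.078902
CI on z-scale: (0.306050, 0.463854)
Back-transform: tanh(0.306050) = 0.296839, tanh(0.463854) = 0.433220

(0.297, 0.433)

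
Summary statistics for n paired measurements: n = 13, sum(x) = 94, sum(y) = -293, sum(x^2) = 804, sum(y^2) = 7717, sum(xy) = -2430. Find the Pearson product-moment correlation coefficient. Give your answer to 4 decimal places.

-0.8371

Numerator: nΣxy − (Σx)(Σy) = 13·(-2430) − (94)(-293) = -4048
Denominator: √[(nΣx²−(Σx)²)(nΣy²−(Σy)²)]
  nΣx²−(Σx)² = 13·804 − 8836 = 1616;  nΣy²−(Σy)² = 13·7717 − 85849 = 14472
  √(1616·14472) = √23386752 = 4835.9851
r = -4048 / 4835.9851 = -0.8371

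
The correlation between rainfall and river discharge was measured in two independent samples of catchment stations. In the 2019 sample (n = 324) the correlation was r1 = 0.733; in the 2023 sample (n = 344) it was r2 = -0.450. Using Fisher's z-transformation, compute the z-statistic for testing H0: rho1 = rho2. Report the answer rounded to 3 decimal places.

z1 = atanh(0.733) = 0.935180,  z2 = atanh(-0.450) = -0.484700
SE = √(1/(n1−3) + 1/(n2−3)) = √(1/321 + 1/341) = √(0.0031153 + 0.0029326) = √0.0060479 = 0.077768
z = (z1 − z2)/SE = (0.935180 − (-0.484700)) / 0.077768 = 1.419880 / 0.077768 = 18.258

18.258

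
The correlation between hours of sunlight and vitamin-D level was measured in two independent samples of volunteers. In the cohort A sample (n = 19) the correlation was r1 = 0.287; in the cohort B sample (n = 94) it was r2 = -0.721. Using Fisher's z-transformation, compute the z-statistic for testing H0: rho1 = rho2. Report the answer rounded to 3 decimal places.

4.445

z1 = atanh(0.287) = 0.295294,  z2 = atanh(-0.721) = -0.909725
SE = √(1/(n1−3) + 1/(n2−3)) = √(1/16 + 1/91) = √(0.0625000 + 0.0109890) = √0.0734890 = 0.271089
z = (z1 − z2)/SE = (0.295294 − (-0.909725)) / 0.271089 = 1.205019 / 0.271089 = 4.445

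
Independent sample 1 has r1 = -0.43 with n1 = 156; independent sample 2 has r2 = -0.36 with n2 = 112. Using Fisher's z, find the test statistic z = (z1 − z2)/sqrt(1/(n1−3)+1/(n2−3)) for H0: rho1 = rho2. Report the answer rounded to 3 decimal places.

z1 = atanh(-0.43) = -0.459897,  z2 = atanh(-0.36) = -0.376886
SE = √(1/(n1−3) + 1/(n2−3)) = √(1/153 + 1/109) = √(0.0065359 + 0.0091743) = √0.0157102 = 0.125340
z = (z1 − z2)/SE = (-0.459897 − (-0.376886)) / 0.125340 = -0.083011 / 0.125340 = -0.662

-0.662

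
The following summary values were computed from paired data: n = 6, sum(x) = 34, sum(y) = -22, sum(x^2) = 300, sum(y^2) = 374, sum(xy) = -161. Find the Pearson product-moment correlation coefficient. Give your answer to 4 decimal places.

Numerator: nΣxy − (Σx)(Σy) = 6·(-161) − (34)(-22) = -218
Denominator: √[(nΣx²−(Σx)²)(nΣy²−(Σy)²)]
  nΣx²−(Σx)² = 6·300 − 1156 = 644;  nΣy²−(Σy)² = 6·374 − 484 = 1760
  √(644·1760) = √1133440 = 1064.6314
r = -218 / 1064.6314 = -0.2048

-0.2048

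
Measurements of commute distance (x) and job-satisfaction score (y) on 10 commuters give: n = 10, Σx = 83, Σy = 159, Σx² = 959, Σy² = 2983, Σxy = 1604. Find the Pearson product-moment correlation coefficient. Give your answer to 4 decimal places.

0.8111

S_xy = nΣxy − ΣxΣy = 10·1604 − 83·159 = 16040 − 13197 = 2843
S_xx = nΣx² − (Σx)² = 10·959 − 83² = 9590 − 6889 = 2701
S_yy = nΣy² − (Σy)² = 10·2983 − 159² = 29830 − 25281 = 4549
r = S_xy / √(S_xx·S_yy) = 2843 / √(2701·4549) = 2843 / √12286849 = 2843 / 3505.2602 = 0.8111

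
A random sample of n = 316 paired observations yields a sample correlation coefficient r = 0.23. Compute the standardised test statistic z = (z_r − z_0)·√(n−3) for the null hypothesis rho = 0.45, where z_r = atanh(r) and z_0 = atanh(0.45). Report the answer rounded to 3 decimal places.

-4.432

Fisher z: atanh(0.23) = 0.234189, atanh(0.45) = 0.484700
z = (z_r − z_0)·√(n−3) = (0.234189 − 0.484700)·√313 = -0.250511 · 17.691806 = -4.432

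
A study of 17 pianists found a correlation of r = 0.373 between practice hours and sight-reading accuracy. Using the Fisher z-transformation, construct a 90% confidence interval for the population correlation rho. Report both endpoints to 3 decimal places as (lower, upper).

Fisher z: z_r = atanh(r) = ½·ln((1+0.373)/(1−0.373)) = 0.391903
SE(z) = 1/√(n−3) = 1/√14 = 0.267261
90% ⇒ z* = 1.645; margin = 1.645·0.267261 = 0.439644
CI on z-scale: (-0.047741, 0.831547)
Back-transform: tanh(-0.047741) = -0.047705, tanh(0.831547) = 0.681306

(-0.048, 0.681)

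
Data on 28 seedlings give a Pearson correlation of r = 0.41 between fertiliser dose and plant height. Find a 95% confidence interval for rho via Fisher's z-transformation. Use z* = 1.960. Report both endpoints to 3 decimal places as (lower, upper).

(0.044, 0.679)

Fisher z: z_r = atanh(r) = ½·ln((1+0.41)/(1−0.41)) = 0.435611
SE(z) = 1/√(n−3) = 1/√25 = 0.200000
95% ⇒ z* = 1.960; margin = 1.960·0.200000 = 0.392000
CI on z-scale: (0.043611, 0.827611)
Back-transform: tanh(0.043611) = 0.043583, tanh(0.827611) = 0.679191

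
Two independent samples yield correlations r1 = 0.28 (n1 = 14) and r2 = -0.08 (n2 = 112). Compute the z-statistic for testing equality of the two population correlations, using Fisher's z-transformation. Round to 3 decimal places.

1.163

Fisher z-transforms: z1 = atanh(0.28) = 0.287682, z2 = atanh(-0.08) = -0.080171; difference d = 0.367853
Var(d) = 1/11 + 1/109 = 0.0909091 + 0.0091743 = 0.1000834
z = d/√Var(d) = 0.367853 / √0.1000834 = 0.367853 / 0.316360 = 1.163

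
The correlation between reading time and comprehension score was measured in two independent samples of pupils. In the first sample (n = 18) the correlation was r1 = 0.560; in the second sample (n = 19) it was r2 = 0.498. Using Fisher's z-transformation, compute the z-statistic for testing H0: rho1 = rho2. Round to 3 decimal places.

Fisher z-transforms: z1 = atanh(0.560) = 0.632833, z2 = atanh(0.498) = 0.546643; difference d = 0.086190
Var(d) = 1/15 + 1/16 = 0.0666667 + 0.0625000 = 0.1291667
z = d/√Var(d) = 0.086190 / √0.1291667 = 0.086190 / 0.359398 = 0.240

0.240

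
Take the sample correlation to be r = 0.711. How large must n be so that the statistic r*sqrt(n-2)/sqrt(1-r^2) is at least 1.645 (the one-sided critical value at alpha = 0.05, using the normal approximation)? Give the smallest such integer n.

r√(n−2)/√(1−r²) ≥ 1.645  ⇔  n−2 ≥ (1.645)²·(1−r²)/r²
(1−r²)/r² = (1−0.505521)/0.505521 = 0.9782
n ≥ 2 + 2.706025·0.9782 = 2 + 2.6470 = 4.6470
⌈4.6470⌉ = 5

5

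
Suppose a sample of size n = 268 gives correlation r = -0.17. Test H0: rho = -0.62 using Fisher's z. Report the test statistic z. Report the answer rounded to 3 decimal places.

9.008

z_r = atanh(-0.17) = -0.171667,  z_0 = atanh(-0.62) = -0.725005
SE = 1/√(n−3) = 1/√265 = 0.061430
z = (z_r − z_0)/SE = (-0.171667 − (-0.725005)) / 0.061430 = 0.553338 / 0.061430 = 9.008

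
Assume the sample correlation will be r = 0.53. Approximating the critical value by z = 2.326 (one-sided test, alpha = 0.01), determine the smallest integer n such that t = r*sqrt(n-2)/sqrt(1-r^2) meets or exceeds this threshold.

Need r·√(n−2)/√(1−r²) ≥ 2.326
√(n−2) ≥ 2.326·√(1−0.2809) / 0.53 = 2.326·0.847998 / 0.53 = 3.7216
n−2 ≥ 13.8503  ⇒  n ≥ 15.8503
Smallest integer n = 16

16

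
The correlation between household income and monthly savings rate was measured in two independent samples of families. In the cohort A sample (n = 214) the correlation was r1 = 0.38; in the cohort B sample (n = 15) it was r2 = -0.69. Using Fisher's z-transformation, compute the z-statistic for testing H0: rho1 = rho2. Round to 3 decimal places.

4.205

z1 = atanh(0.38) = 0.400060,  z2 = atanh(-0.69) = -0.847956
SE = √(1/(n1−3) + 1/(n2−3)) = √(1/211 + 1/12) = √(0.0047393 + 0.0833333) = √0.0880726 = 0.296770
z = (z1 − z2)/SE = (0.400060 − (-0.847956)) / 0.296770 = 1.248016 / 0.296770 = 4.205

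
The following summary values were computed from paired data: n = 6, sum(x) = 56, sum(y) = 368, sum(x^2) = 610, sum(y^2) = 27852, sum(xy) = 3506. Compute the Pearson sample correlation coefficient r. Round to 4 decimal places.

0.1050

S_xy = nΣxy − ΣxΣy = 6·3506 − 56·368 = 21036 − 20608 = 428
S_xx = nΣx² − (Σx)² = 6·610 − 56² = 3660 − 3136 = 524
S_yy = nΣy² − (Σy)² = 6·27852 − 368² = 167112 − 135424 = 31688
r = S_xy / √(S_xx·S_yy) = 428 / √(524·31688) = 428 / √16604512 = 428 / 4074.8634 = 0.1050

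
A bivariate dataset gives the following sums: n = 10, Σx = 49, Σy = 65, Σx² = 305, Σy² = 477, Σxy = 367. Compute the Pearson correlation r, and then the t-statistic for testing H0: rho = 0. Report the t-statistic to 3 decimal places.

3.985

S_xy = nΣxy − ΣxΣy = 10·367 − 49·65 = 3670 − 3185 = 485
S_xx = nΣx² − (Σx)² = 10·305 − 49² = 3050 − 2401 = 649
S_yy = nΣy² − (Σy)² = 10·477 − 65² = 4770 − 4225 = 545
r = S_xy / √(S_xx·S_yy) = 485 / √(649·545) = 485 / √353705 = 485 / 594.7310 = 0.8155
t = r·√(n−2)/√(1−r²) = 0.8155·√8 / √(1−0.665040) = 2.306582 / 0.578757 = 3.985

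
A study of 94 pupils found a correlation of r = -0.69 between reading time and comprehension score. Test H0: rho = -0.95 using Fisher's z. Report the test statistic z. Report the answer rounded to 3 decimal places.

Fisher z: atanh(-0.69) = -0.847956, atanh(-0.95) = -1.831781
z = (z_r − z_0)·√(n−3) = (-0.847956 − (-1.831781))·√91 = 0.983825 · 9.539392 = 9.385

9.385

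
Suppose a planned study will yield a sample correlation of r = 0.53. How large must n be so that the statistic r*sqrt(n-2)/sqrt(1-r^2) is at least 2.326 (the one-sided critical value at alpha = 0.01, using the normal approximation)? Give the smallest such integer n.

Need r·√(n−2)/√(1−r²) ≥ 2.326
√(n−2) ≥ 2.326·√(1−0.2809) / 0.53 = 2.326·0.847998 / 0.53 = 3.7216
n−2 ≥ 13.8503  ⇒  n ≥ 15.8503
Smallest integer n = 16

16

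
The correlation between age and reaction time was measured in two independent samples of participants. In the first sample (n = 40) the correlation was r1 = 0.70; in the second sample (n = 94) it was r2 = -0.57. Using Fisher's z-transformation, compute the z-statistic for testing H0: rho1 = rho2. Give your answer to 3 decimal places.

Fisher z-transforms: z1 = atanh(0.70) = 0.867301, z2 = atanh(-0.57) = -0.647523; difference d = 1.514824
Var(d) = 1/37 + 1/91 = 0.0270270 + 0.0109890 = 0.0380160
z = d/√Var(d) = 1.514824 / √0.0380160 = 1.514824 / 0.194977 = 7.769

7.769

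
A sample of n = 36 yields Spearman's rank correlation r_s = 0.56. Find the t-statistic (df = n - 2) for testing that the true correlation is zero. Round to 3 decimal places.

3.941

1 − r_s² = 1 − 0.3136 = 0.6864;  √(1−r_s²) = 0.828493
√(n−2) = √34 = 5.830952
t = r_s·√(n−2)/√(1−r_s²) = 0.56 · 5.830952 / 0.828493 = 3.941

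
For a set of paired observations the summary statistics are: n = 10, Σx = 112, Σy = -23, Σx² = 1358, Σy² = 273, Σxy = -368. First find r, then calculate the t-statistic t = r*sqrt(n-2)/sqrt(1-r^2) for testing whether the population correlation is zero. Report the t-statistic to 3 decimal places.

-3.031

Numerator: nΣxy − (Σx)(Σy) = 10·(-368) − (112)(-23) = -1104
Denominator: √[(nΣx²−(Σx)²)(nΣy²−(Σy)²)]
  nΣx²−(Σx)² = 10·1358 − 12544 = 1036;  nΣy²−(Σy)² = 10·273 − 529 = 2201
  √(1036·2201) = √2280236 = 1510.0450
r = -1104 / 1510.0450 = -0.7311
t = r·√(n−2)/√(1−r²) = -0.7311·√8 / √(1−0.534507) = -2.067863 / 0.682270 = -3.031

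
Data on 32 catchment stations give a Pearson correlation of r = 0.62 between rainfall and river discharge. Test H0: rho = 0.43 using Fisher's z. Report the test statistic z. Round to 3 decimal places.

Fisher z: atanh(0.62) = 0.725005, atanh(0.43) = 0.459897
z = (z_r − z_0)·√(n−3) = (0.725005 − 0.459897)·√29 = 0.265108 · 5.385165 = 1.428

1.428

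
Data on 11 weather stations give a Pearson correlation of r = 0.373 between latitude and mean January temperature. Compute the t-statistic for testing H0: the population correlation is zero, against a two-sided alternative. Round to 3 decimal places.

1 − r² = 1 − 0.139129 = 0.860871;  √(1−r²) = 0.927831
√(n−2) = √9 = 3.000000
t = r·√(n−2)/√(1−r²) = 0.373 · 3.000000 / 0.927831 = 1.206

1.206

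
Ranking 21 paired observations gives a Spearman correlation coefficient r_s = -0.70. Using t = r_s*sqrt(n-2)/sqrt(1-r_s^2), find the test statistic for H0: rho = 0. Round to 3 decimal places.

t = r_s·√(n−2) / √(1−r_s²) with r_s = -0.70, n = 21
  = -0.70·√19 / √(1 − 0.4900)
  = -0.70·4.358899 / 0.714143
  = -3.051229 / 0.714143 = -4.273

-4.273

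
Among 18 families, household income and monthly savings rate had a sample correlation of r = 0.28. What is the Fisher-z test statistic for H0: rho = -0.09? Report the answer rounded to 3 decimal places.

1.464

z_r = atanh(0.28) = 0.287682,  z_0 = atanh(-0.09) = -0.090244
SE = 1/√(n−3) = 1/√15 = 0.258199
z = (z_r − z_0)/SE = (0.287682 − (-0.090244)) / 0.258199 = 0.377926 / 0.258199 = 1.464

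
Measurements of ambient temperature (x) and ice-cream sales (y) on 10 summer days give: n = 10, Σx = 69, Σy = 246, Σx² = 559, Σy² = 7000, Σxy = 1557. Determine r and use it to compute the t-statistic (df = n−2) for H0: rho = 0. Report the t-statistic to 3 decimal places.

-1.636

S_xy = nΣxy − ΣxΣy = 10·1557 − 69·246 = 15570 − 16974 = -1404
S_xx = nΣx² − (Σx)² = 10·559 − 69² = 5590 − 4761 = 829
S_yy = nΣy² − (Σy)² = 10·7000 − 246² = 70000 − 60516 = 9484
r = S_xy / √(S_xx·S_yy) = -1404 / √(829·9484) = -1404 / √7862236 = -1404 / 2803.9679 = -0.5007
t = r·√(n−2)/√(1−r²) = -0.5007·√8 / √(1−0.250700) = -1.416193 / 0.865621 = -1.636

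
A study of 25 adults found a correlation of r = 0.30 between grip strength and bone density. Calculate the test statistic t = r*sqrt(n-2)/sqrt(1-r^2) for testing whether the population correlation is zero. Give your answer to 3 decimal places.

1 − r² = 1 − 0.0900 = 0.9100;  √(1−r²) = 0.953939
√(n−2) = √23 = 4.795832
t = r·√(n−2)/√(1−r²) = 0.30 · 4.795832 / 0.953939 = 1.508

1.508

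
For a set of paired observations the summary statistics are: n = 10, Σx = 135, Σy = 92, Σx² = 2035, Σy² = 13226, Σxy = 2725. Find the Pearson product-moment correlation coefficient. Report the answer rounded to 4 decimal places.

0.9143

S_xy = nΣxy − ΣxΣy = 10·2725 − 135·92 = 27250 − 12420 = 14830
S_xx = nΣx² − (Σx)² = 10·2035 − 135² = 20350 − 18225 = 2125
S_yy = nΣy² − (Σy)² = 10·13226 − 92² = 132260 − 8464 = 123796
r = S_xy / √(S_xx·S_yy) = 14830 / √(2125·123796) = 14830 / √263066500 = 14830 / 16219.3249 = 0.9143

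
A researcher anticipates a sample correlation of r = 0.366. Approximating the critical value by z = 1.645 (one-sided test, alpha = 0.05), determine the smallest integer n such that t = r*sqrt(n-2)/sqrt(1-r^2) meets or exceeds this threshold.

20

Need r·√(n−2)/√(1−r²) ≥ 1.645
√(n−2) ≥ 1.645·√(1−0.133956) / 0.366 = 1.645·0.930615 / 0.366 = 4.1827
n−2 ≥ 17.4950  ⇒  n ≥ 19.4950
Smallest integer n = 20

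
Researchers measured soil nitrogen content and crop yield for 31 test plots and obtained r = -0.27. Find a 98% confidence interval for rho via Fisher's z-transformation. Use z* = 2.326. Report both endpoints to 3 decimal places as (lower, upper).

Fisher z: z_r = atanh(r) = ½·ln((1+(-0.27))/(1−(-0.27))) = -0.276864
SE(z) = 1/√(n−3) = 1/√28 = 0.188982
98% ⇒ z* = 2.326; margin = 2.326·0.188982 = 0.439572
CI on z-scale: (-0.716436, 0.162708)
Back-transform: tanh(-0.716436) = -0.614697, tanh(0.162708) = 0.161287

(-0.615, 0.161)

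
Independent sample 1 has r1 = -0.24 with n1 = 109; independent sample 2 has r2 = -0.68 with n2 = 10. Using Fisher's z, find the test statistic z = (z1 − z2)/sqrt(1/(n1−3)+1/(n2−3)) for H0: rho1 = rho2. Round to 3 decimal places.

z1 = atanh(-0.24) = -0.244774,  z2 = atanh(-0.68) = -0.829114
SE = √(1/(n1−3) + 1/(n2−3)) = √(1/106 + 1/7) = √(0.0094340 + 0.1428571) = √0.1522911 = 0.390245
z = (z1 − z2)/SE = (-0.244774 − (-0.829114)) / 0.390245 = 0.584340 / 0.390245 = 1.497

1.497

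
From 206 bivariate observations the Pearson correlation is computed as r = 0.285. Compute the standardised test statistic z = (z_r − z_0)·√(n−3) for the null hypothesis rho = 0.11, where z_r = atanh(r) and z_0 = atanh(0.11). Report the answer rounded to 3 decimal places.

Fisher z: atanh(0.285) = 0.293116, atanh(0.11) = 0.110447
z = (z_r − z_0)·√(n−3) = (0.293116 − 0.110447)·√203 = 0.182669 · 14.247807 = 2.603

2.603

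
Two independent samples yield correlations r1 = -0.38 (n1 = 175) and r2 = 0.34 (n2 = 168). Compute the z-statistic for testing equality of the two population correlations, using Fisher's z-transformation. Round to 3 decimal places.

z1 = atanh(-0.38) = -0.400060,  z2 = atanh(0.34) = 0.354093
SE = √(1/(n1−3) + 1/(n2−3)) = √(1/172 + 1/165) = √(0.0058140 + 0.0060606) = √0.0118746 = 0.108971
z = (z1 − z2)/SE = (-0.400060 − 0.354093) / 0.108971 = -0.754153 / 0.108971 = -6.921

-6.921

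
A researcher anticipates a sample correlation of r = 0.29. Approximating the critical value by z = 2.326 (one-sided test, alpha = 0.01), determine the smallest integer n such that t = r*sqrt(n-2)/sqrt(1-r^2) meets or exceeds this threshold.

61

Need r·√(n−2)/√(1−r²) ≥ 2.326
√(n−2) ≥ 2.326·√(1−0.0841) / 0.29 = 2.326·0.957027 / 0.29 = 7.6760
n−2 ≥ 58.9210  ⇒  n ≥ 60.9210
Smallest integer n = 61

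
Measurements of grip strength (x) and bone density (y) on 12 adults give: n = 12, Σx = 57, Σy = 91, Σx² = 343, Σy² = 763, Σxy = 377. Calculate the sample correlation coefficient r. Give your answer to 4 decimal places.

S_xy = nΣxy − ΣxΣy = 12·377 − 57·91 = 4524 − 5187 = -663
S_xx = nΣx² − (Σx)² = 12·343 − 57² = 4116 − 3249 = 867
S_yy = nΣy² − (Σy)² = 12·763 − 91² = 9156 − 8281 = 875
r = S_xy / √(S_xx·S_yy) = -663 / √(867·875) = -663 / √758625 = -663 / 870.9908 = -0.7612

-0.7612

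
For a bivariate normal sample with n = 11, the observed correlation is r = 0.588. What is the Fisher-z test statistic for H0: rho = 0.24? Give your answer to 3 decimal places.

z_r = atanh(0.588) = 0.674604,  z_0 = atanh(0.24) = 0.244774
SE = 1/√(n−3) = 1/√8 = 0.353553
z = (z_r − z_0)/SE = (0.674604 − 0.244774) / 0.353553 = 0.429830 / 0.353553 = 1.216

1.216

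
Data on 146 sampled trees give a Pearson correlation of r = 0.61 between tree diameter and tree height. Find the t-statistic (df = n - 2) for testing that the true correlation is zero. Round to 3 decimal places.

9.238

1 − r² = 1 − 0.3721 = 0.6279;  √(1−r²) = 0.792401
√(n−2) = √144 = 12.000000
t = r·√(n−2)/√(1−r²) = 0.61 · 12.000000 / 0.792401 = 9.238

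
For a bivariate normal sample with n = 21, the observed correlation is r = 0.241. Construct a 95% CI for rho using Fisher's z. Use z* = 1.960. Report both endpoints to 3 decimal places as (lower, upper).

Fisher z: z_r = atanh(r) = ½·ln((1+0.241)/(1−0.241)) = 0.245836
SE(z) = 1/√(n−3) = 1/√18 = 0.235702
95% ⇒ z* = 1.960; margin = 1.960·0.235702 = 0.461976
CI on z-scale: (-0.216140, 0.707812)
Back-transform: tanh(-0.216140) = -0.212836, tanh(0.707812) = 0.609303

(-0.213, 0.609)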